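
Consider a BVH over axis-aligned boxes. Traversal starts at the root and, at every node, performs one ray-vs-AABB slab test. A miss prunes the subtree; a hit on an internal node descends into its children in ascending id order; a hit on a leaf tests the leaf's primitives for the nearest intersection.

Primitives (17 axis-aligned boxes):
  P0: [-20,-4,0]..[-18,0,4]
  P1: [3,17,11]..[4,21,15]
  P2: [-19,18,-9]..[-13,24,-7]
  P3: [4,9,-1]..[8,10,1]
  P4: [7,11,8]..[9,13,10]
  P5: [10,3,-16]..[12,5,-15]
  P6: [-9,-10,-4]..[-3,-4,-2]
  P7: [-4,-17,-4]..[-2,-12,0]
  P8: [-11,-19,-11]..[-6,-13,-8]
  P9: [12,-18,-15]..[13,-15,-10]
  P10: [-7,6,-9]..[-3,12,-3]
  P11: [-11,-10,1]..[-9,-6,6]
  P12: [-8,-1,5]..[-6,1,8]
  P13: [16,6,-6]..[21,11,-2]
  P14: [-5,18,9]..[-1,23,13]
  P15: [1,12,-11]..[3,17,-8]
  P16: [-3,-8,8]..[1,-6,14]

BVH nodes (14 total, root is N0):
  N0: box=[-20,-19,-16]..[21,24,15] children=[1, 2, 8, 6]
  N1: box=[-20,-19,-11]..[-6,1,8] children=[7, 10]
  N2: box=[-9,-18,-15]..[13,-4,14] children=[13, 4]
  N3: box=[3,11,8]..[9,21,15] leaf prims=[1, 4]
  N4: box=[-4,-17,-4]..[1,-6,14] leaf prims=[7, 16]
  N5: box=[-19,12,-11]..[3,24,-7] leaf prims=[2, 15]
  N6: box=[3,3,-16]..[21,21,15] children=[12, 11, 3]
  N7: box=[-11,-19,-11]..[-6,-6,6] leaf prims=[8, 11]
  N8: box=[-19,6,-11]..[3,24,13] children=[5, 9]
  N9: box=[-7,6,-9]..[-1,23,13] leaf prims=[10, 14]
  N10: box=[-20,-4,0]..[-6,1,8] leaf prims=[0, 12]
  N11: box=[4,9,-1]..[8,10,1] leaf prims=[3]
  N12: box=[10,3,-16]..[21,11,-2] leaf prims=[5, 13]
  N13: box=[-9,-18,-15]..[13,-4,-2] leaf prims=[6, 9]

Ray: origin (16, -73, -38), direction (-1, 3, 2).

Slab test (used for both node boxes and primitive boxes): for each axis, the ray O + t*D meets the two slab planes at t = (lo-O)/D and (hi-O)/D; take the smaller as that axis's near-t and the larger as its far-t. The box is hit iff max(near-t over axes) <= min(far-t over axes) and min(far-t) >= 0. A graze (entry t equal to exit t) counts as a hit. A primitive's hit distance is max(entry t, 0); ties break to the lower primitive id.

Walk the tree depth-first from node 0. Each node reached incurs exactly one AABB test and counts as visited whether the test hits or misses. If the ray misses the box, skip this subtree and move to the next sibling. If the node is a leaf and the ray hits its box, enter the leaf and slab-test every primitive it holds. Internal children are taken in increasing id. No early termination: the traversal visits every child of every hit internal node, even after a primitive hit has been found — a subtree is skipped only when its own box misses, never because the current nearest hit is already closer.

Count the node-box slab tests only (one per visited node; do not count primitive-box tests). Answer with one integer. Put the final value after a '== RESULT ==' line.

Trace the traversal:
N0 x:[-5,36] y:[18,97/3] z:[11,53/2] -> hit [18,53/2], descend [1, 2, 6, 8]
  N1 x:[22,36] y:[18,74/3] z:[27/2,23] -> hit [22,23], descend [7, 10]
    N7 x:[22,27] y:[18,67/3] z:[27/2,22] -> hit [22,22] leaf, test {P8(miss), P11(miss)}
    N10 x:[22,36] y:[23,74/3] z:[19,23] -> hit [23,23] leaf, test {P0(miss), P12(miss)}
  N2 x:[3,25] y:[55/3,23] z:[23/2,26] -> hit [55/3,23], descend [4, 13]
    N4 x:[15,20] y:[56/3,67/3] z:[17,26] -> hit [56/3,20] leaf, test {P7@t=56/3, P16(miss)}
    N13 x:[3,25] y:[55/3,23] z:[23/2,18] -> miss, prune
  N6 x:[-5,13] y:[76/3,94/3] z:[11,53/2] -> miss, prune
  N8 x:[13,35] y:[79/3,97/3] z:[27/2,51/2] -> miss, prune

9 AABB tests over nodes [0, 1, 7, 10, 2, 4, 13, 6, 8]; 3 leaves entered; closest P7.

== RESULT ==
9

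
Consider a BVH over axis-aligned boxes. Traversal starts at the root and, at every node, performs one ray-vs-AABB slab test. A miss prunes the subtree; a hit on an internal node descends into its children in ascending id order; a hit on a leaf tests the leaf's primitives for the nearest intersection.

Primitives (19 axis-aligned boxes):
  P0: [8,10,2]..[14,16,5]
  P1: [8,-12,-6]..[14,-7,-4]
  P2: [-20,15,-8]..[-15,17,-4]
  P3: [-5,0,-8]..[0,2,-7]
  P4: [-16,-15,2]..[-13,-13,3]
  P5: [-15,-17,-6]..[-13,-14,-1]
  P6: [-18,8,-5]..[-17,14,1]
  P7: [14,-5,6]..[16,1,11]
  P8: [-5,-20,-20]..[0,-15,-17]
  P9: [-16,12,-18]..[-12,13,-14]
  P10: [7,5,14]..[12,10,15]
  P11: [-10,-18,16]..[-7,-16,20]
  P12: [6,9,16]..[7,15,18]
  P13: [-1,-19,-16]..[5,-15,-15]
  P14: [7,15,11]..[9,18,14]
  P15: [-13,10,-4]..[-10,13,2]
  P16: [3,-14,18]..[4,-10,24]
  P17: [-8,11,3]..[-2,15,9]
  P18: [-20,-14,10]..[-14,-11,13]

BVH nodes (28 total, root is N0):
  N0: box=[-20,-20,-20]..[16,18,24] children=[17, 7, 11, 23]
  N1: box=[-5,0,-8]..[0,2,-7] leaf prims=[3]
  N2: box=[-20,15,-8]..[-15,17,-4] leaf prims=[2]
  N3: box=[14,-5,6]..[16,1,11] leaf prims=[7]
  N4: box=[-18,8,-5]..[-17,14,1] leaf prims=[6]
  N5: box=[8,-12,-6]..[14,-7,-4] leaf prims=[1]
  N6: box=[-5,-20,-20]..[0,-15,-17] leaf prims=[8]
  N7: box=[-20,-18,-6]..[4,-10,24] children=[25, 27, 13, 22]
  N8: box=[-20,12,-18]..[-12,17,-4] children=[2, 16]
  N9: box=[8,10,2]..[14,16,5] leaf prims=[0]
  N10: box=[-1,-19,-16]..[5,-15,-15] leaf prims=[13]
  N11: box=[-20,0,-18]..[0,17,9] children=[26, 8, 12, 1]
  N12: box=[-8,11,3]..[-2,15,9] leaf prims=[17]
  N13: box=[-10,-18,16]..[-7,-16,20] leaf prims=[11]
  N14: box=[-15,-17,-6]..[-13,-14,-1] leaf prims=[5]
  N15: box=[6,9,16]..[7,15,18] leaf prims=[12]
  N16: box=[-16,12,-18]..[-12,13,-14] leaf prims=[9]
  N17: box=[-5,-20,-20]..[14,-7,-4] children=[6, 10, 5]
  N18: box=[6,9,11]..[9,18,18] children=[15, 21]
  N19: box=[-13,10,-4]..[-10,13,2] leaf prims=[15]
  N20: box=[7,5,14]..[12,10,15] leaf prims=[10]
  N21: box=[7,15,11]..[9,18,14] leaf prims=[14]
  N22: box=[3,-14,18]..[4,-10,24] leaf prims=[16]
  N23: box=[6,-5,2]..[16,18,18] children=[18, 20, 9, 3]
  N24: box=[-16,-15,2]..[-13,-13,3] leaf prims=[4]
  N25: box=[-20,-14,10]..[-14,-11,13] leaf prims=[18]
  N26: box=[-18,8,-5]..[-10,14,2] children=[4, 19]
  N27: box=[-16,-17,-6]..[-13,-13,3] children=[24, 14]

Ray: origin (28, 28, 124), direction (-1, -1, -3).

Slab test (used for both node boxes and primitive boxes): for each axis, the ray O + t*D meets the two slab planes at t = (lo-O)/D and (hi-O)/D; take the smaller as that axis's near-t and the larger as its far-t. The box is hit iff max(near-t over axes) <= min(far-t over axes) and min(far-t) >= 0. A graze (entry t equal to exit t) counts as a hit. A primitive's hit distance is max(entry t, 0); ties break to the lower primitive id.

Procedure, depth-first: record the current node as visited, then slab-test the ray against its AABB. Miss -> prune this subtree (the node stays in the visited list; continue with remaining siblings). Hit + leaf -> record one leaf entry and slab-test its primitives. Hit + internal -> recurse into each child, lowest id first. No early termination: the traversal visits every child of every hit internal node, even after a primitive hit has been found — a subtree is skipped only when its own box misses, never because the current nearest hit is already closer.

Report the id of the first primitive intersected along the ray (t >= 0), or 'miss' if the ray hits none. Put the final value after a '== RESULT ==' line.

Walk:
N0 x:[12,48] y:[10,48] z:[100/3,48] -> hit [100/3,48], descend [7, 11, 17, 23]
  N7 x:[24,48] y:[38,46] z:[100/3,130/3] -> hit [38,130/3], descend [13, 22, 25, 27]
    N13 x:[35,38] y:[44,46] z:[104/3,36] -> miss, prune
    N22 x:[24,25] y:[38,42] z:[100/3,106/3] -> miss, prune
    N25 x:[42,48] y:[39,42] z:[37,38] -> miss, prune
    N27 x:[41,44] y:[41,45] z:[121/3,130/3] -> hit [41,130/3], descend [14, 24]
      N14 x:[41,43] y:[42,45] z:[125/3,130/3] -> hit [42,43] leaf, test {P5@t=42}
      N24 x:[41,44] y:[41,43] z:[121/3,122/3] -> miss, prune
  N11 x:[28,48] y:[11,28] z:[115/3,142/3] -> miss, prune
  N17 x:[14,33] y:[35,48] z:[128/3,48] -> miss, prune
  N23 x:[12,22] y:[10,33] z:[106/3,122/3] -> miss, prune

Summary -> nodes [0, 7, 13, 22, 25, 27, 14, 24, 11, 17, 23]; box-tests=11; leaf-entries=1; first=P5

== RESULT ==
5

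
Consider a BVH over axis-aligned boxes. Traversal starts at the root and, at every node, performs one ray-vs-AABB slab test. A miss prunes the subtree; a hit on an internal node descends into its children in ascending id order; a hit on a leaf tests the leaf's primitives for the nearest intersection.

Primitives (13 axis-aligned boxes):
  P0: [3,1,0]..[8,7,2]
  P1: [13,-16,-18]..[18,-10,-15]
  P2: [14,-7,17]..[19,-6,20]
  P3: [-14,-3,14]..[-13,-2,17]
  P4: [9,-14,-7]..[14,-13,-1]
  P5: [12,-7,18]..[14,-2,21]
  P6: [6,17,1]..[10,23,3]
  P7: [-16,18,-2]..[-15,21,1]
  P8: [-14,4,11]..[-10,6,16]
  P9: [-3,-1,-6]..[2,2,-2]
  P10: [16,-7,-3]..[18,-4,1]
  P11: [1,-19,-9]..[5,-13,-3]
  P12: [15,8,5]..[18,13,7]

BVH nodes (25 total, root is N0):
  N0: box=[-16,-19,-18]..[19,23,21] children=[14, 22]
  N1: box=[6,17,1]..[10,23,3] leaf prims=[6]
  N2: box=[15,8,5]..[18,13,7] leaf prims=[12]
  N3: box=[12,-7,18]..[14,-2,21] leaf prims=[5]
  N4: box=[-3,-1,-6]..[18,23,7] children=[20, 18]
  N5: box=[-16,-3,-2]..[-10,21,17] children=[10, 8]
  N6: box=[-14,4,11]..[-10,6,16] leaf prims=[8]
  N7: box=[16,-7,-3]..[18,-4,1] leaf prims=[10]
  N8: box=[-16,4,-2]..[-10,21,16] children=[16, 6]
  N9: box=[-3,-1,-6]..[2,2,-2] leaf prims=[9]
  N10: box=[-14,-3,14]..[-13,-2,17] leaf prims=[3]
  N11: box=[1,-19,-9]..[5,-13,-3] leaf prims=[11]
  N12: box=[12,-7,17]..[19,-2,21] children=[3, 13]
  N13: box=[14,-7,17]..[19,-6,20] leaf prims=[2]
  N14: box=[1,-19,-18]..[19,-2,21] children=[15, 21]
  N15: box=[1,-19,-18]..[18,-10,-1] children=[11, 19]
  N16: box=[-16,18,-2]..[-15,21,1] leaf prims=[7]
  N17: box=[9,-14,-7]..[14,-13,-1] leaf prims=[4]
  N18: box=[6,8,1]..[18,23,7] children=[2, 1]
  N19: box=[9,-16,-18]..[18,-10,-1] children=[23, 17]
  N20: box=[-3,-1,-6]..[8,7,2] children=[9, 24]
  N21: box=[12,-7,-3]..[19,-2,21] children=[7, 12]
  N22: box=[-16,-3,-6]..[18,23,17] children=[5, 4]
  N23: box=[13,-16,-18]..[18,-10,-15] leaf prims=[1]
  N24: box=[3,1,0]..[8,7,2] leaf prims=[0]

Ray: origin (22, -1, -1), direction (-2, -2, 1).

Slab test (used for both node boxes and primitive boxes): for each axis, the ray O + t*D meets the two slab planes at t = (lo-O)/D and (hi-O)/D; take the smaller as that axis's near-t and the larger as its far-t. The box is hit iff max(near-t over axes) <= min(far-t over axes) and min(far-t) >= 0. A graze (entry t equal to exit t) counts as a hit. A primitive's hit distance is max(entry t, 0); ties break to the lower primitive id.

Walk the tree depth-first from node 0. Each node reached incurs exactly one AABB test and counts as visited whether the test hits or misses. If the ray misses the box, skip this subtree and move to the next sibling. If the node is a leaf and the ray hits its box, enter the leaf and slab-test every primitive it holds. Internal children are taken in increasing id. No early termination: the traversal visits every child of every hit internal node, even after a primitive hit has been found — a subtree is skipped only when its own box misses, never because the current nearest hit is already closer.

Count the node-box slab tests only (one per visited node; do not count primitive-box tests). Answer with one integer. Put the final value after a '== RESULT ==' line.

Walk:
N0 x:[3/2,19] y:[-12,9] z:[-17,22] -> hit [3/2,9], descend [14, 22]
  N14 x:[3/2,21/2] y:[1/2,9] z:[-17,22] -> hit [3/2,9], descend [15, 21]
    N15 x:[2,21/2] y:[9/2,9] z:[-17,0] -> miss, prune
    N21 x:[3/2,5] y:[1/2,3] z:[-2,22] -> hit [3/2,3], descend [7, 12]
      N7 x:[2,3] y:[3/2,3] z:[-2,2] -> hit [2,2] leaf, test {P10@t=2}
      N12 x:[3/2,5] y:[1/2,3] z:[18,22] -> miss, prune
  N22 x:[2,19] y:[-12,1] z:[-5,18] -> miss, prune

Visited [0, 14, 15, 21, 7, 12, 22]. Tests: 7 box, 1 leaf. Nearest: P10.

== RESULT ==
7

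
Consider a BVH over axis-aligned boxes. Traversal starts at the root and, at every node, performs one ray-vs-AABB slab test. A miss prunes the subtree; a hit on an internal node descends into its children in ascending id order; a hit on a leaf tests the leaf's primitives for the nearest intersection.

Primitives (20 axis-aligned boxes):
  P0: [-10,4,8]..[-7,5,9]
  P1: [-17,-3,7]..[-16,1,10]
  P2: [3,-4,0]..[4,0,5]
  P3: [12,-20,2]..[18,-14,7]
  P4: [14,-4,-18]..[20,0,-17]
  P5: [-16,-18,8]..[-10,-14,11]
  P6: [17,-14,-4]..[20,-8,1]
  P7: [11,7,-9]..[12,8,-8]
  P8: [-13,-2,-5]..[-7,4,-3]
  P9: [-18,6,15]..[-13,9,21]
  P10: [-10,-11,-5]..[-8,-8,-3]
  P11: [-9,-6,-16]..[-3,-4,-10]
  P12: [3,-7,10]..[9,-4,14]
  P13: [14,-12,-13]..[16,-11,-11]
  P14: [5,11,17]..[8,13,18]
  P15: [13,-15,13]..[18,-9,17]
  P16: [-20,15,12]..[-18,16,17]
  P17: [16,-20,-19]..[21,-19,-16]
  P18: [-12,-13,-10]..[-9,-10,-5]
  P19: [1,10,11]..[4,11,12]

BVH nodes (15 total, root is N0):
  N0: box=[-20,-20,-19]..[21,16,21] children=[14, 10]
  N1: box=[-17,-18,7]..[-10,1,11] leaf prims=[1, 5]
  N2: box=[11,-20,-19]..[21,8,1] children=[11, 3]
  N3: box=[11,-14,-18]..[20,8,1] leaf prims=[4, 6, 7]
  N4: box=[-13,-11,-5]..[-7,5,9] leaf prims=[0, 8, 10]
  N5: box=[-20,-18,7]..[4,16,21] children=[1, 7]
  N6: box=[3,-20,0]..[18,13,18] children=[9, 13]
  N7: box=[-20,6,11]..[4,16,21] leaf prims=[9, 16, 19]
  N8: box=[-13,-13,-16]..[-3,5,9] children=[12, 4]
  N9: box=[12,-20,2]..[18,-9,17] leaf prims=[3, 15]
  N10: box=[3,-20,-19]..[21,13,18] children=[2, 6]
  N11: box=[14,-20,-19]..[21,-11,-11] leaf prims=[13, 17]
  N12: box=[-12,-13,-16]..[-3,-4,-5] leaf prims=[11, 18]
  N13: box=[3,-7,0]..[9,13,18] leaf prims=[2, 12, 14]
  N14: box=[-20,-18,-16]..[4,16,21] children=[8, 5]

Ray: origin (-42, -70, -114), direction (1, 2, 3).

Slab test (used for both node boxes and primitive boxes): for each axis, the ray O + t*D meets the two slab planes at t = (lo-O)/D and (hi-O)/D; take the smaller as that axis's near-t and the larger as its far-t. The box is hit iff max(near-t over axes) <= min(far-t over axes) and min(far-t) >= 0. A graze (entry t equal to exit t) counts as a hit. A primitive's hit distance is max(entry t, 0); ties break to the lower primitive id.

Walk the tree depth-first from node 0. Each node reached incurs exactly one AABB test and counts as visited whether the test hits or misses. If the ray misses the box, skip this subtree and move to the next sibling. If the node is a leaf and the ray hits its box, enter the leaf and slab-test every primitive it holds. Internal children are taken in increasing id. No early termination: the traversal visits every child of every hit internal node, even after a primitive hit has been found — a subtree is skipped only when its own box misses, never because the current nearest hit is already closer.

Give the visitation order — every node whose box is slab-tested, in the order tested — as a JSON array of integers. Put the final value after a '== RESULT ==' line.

Traverse from the root:
N0 x:[22,63] y:[25,43] z:[95/3,45] -> hit [95/3,43], descend [10, 14]
  N10 x:[45,63] y:[25,83/2] z:[95/3,44] -> miss, prune
  N14 x:[22,46] y:[26,43] z:[98/3,45] -> hit [98/3,43], descend [5, 8]
    N5 x:[22,46] y:[26,43] z:[121/3,45] -> hit [121/3,43], descend [1, 7]
      N1 x:[25,32] y:[26,71/2] z:[121/3,125/3] -> miss, prune
      N7 x:[22,46] y:[38,43] z:[125/3,45] -> hit [125/3,43] leaf, test {P9(miss), P16(miss), P19(miss)}
    N8 x:[29,39] y:[57/2,75/2] z:[98/3,41] -> hit [98/3,75/2], descend [4, 12]
      N4 x:[29,35] y:[59/2,75/2] z:[109/3,41] -> miss, prune
      N12 x:[30,39] y:[57/2,33] z:[98/3,109/3] -> hit [98/3,33] leaf, test {P11@t=33, P18(miss)}

Visited [0, 10, 14, 5, 1, 7, 8, 4, 12]. Tests: 9 box, 2 leaf. Nearest: P11.

== RESULT ==
[0, 10, 14, 5, 1, 7, 8, 4, 12]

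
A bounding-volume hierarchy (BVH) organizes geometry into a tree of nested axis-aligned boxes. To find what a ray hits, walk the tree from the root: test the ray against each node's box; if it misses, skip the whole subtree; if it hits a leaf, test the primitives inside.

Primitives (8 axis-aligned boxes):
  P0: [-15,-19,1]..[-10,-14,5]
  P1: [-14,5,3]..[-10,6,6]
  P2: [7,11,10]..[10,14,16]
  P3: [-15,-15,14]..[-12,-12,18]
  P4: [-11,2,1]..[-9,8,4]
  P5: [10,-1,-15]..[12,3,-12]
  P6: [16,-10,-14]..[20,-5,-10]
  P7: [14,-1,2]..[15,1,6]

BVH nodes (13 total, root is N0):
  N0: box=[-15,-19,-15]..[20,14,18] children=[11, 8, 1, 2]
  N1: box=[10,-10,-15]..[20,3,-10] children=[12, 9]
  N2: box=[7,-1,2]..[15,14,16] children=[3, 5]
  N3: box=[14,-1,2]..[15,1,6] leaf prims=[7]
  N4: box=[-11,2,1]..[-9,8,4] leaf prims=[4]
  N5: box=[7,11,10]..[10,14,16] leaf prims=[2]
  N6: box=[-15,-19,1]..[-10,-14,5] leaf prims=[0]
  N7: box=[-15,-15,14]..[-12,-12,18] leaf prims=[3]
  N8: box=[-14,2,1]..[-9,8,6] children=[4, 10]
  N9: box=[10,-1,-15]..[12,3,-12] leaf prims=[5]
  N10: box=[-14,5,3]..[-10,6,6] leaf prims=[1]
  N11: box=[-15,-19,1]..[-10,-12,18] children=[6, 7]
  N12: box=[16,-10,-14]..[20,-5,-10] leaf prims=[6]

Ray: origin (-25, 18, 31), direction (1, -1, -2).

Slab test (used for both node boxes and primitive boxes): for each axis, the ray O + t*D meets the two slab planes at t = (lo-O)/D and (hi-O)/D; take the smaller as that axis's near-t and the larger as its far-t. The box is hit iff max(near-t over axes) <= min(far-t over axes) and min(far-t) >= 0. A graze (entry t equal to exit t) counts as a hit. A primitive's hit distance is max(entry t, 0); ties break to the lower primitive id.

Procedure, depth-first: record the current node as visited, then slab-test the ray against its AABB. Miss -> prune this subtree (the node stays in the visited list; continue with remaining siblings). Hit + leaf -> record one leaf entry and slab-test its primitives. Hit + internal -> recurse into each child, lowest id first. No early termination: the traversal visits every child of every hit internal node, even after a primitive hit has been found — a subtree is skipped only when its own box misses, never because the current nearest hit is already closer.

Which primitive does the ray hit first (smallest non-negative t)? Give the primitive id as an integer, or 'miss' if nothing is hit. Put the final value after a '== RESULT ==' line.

Walk:
N0 x:[10,45] y:[4,37] z:[13/2,23] -> hit [10,23], descend [1, 2, 8, 11]
  N1 x:[35,45] y:[15,28] z:[41/2,23] -> miss, prune
  N2 x:[32,40] y:[4,19] z:[15/2,29/2] -> miss, prune
  N8 x:[11,16] y:[10,16] z:[25/2,15] -> hit [25/2,15], descend [4, 10]
    N4 x:[14,16] y:[10,16] z:[27/2,15] -> hit [14,15] leaf, test {P4@t=14}
    N10 x:[11,15] y:[12,13] z:[25/2,14] -> hit [25/2,13] leaf, test {P1@t=25/2}
  N11 x:[10,15] y:[30,37] z:[13/2,15] -> miss, prune

Visited [0, 1, 2, 8, 4, 10, 11]. Tests: 7 box, 2 leaf. Nearest: P1.

== RESULT ==
1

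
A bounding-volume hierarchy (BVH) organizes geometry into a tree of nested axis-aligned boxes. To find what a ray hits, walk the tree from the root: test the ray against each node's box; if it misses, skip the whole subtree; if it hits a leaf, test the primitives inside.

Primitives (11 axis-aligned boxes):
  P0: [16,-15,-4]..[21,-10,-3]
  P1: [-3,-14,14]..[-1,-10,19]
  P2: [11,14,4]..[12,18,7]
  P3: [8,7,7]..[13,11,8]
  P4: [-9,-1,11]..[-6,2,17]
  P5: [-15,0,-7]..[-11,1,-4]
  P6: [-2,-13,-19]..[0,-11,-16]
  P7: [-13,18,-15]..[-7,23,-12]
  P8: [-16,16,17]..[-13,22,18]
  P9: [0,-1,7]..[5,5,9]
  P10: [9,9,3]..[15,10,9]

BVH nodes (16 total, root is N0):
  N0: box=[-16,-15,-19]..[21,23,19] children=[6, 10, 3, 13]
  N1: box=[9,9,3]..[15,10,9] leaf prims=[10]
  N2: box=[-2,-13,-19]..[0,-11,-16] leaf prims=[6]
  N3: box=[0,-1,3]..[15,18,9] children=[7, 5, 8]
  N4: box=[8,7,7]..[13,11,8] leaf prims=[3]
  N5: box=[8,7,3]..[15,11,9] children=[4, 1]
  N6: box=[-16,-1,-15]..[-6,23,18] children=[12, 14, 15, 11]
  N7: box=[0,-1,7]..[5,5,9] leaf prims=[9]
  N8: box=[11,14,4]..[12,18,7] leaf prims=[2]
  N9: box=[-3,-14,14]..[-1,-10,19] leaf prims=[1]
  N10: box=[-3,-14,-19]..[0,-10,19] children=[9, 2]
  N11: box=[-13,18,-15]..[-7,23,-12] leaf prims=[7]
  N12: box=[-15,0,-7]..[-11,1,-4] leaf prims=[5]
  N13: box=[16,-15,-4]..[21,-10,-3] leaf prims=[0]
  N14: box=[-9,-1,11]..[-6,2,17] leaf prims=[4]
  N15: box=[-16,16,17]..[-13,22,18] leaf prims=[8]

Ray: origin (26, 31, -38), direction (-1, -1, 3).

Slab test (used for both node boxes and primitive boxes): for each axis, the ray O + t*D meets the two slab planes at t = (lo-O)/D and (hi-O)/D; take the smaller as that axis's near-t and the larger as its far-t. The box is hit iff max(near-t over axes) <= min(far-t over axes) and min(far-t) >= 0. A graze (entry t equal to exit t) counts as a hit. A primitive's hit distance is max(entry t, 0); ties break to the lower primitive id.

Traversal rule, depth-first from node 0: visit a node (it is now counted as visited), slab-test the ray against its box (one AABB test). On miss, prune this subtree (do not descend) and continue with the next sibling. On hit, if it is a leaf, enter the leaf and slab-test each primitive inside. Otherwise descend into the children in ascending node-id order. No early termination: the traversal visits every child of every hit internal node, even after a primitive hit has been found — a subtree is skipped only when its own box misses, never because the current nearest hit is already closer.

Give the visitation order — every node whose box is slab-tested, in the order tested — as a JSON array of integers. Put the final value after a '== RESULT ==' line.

Trace the traversal:
N0 x:[5,42] y:[8,46] z:[19/3,19] -> hit [8,19], descend [3, 6, 10, 13]
  N3 x:[11,26] y:[13,32] z:[41/3,47/3] -> hit [41/3,47/3], descend [5, 7, 8]
    N5 x:[11,18] y:[20,24] z:[41/3,47/3] -> miss, prune
    N7 x:[21,26] y:[26,32] z:[15,47/3] -> miss, prune
    N8 x:[14,15] y:[13,17] z:[14,15] -> hit [14,15] leaf, test {P2@t=14}
  N6 x:[32,42] y:[8,32] z:[23/3,56/3] -> miss, prune
  N10 x:[26,29] y:[41,45] z:[19/3,19] -> miss, prune
  N13 x:[5,10] y:[41,46] z:[34/3,35/3] -> miss, prune

Visited [0, 3, 5, 7, 8, 6, 10, 13]. Tests: 8 box, 1 leaf. Nearest: P2.

== RESULT ==
[0, 3, 5, 7, 8, 6, 10, 13]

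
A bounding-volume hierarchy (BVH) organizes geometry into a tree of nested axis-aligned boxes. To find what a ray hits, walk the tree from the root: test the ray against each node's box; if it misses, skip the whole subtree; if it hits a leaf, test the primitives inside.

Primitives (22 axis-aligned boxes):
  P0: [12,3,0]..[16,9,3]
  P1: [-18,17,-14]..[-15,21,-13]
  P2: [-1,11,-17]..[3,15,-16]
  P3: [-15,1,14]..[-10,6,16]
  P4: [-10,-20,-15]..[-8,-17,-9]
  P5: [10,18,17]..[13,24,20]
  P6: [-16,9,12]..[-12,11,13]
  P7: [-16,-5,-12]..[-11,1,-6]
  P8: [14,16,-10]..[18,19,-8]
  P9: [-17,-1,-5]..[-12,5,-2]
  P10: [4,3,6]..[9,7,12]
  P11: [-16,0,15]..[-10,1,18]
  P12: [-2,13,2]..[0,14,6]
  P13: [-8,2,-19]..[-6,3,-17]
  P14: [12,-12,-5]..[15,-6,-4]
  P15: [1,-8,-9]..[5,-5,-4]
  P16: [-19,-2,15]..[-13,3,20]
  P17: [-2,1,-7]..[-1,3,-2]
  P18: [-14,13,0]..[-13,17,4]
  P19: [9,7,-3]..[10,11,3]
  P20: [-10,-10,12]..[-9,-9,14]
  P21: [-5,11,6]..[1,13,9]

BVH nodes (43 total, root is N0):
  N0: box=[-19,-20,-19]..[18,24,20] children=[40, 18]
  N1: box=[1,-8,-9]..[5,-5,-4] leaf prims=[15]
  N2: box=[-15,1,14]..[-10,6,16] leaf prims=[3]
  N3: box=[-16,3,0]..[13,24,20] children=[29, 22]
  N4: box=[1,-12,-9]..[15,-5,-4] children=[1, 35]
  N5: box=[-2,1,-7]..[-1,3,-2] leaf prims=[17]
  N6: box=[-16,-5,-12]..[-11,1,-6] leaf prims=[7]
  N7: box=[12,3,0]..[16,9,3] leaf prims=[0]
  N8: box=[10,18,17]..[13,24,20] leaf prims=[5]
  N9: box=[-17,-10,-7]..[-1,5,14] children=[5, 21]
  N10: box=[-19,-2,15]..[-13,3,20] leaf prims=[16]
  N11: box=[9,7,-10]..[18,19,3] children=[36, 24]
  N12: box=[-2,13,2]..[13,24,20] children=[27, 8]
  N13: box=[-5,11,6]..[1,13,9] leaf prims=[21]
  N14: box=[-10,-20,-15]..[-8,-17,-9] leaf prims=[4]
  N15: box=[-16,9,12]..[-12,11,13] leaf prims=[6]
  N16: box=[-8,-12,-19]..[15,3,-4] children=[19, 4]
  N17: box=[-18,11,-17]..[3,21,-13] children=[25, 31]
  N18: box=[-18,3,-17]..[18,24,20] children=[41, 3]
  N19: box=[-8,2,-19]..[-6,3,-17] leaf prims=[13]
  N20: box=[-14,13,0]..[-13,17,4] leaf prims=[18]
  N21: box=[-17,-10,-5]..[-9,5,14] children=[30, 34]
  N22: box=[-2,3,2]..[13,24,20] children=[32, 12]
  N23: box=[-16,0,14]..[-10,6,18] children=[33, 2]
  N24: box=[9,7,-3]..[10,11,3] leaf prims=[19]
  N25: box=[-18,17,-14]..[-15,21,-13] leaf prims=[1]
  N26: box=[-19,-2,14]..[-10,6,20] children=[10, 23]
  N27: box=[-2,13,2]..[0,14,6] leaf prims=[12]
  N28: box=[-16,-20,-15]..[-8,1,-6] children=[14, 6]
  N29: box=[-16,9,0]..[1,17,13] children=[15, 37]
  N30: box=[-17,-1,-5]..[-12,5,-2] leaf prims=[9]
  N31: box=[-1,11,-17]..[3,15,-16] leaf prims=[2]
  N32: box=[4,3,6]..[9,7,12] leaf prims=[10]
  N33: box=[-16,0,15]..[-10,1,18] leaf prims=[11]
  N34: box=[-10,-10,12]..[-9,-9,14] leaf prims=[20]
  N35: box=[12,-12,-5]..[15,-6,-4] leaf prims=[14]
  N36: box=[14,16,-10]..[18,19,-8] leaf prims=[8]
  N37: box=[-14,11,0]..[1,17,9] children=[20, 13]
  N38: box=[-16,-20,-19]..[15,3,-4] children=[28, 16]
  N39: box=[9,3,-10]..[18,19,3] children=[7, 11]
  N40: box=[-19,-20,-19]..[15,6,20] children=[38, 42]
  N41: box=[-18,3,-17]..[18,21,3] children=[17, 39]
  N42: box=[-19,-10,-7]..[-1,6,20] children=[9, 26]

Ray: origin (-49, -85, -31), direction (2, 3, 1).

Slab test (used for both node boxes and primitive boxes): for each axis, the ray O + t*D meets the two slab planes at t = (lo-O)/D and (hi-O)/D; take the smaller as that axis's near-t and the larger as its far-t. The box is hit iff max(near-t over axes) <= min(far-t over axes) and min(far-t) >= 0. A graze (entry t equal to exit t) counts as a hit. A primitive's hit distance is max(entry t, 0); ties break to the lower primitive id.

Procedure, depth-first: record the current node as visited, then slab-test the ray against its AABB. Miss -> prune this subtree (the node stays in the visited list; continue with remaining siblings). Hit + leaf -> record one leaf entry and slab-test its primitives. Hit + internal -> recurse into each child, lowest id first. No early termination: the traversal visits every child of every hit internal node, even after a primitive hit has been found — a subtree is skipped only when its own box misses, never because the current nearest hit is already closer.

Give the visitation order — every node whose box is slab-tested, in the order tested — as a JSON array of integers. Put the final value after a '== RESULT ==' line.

Traverse from the root:
N0 x:[15,67/2] y:[65/3,109/3] z:[12,51] -> hit [65/3,67/2], descend [18, 40]
  N18 x:[31/2,67/2] y:[88/3,109/3] z:[14,51] -> hit [88/3,67/2], descend [3, 41]
    N3 x:[33/2,31] y:[88/3,109/3] z:[31,51] -> hit [31,31], descend [22, 29]
      N22 x:[47/2,31] y:[88/3,109/3] z:[33,51] -> miss, prune
      N29 x:[33/2,25] y:[94/3,34] z:[31,44] -> miss, prune
    N41 x:[31/2,67/2] y:[88/3,106/3] z:[14,34] -> hit [88/3,67/2], descend [17, 39]
      N17 x:[31/2,26] y:[32,106/3] z:[14,18] -> miss, prune
      N39 x:[29,67/2] y:[88/3,104/3] z:[21,34] -> hit [88/3,67/2], descend [7, 11]
        N7 x:[61/2,65/2] y:[88/3,94/3] z:[31,34] -> hit [31,94/3] leaf, test {P0@t=31}
        N11 x:[29,67/2] y:[92/3,104/3] z:[21,34] -> hit [92/3,67/2], descend [24, 36]
          N24 x:[29,59/2] y:[92/3,32] z:[28,34] -> miss, prune
          N36 x:[63/2,67/2] y:[101/3,104/3] z:[21,23] -> miss, prune
  N40 x:[15,32] y:[65/3,91/3] z:[12,51] -> hit [65/3,91/3], descend [38, 42]
    N38 x:[33/2,32] y:[65/3,88/3] z:[12,27] -> hit [65/3,27], descend [16, 28]
      N16 x:[41/2,32] y:[73/3,88/3] z:[12,27] -> hit [73/3,27], descend [4, 19]
        N4 x:[25,32] y:[73/3,80/3] z:[22,27] -> hit [25,80/3], descend [1, 35]
          N1 x:[25,27] y:[77/3,80/3] z:[22,27] -> hit [77/3,80/3] leaf, test {P15@t=77/3}
          N35 x:[61/2,32] y:[73/3,79/3] z:[26,27] -> miss, prune
        N19 x:[41/2,43/2] y:[29,88/3] z:[12,14] -> miss, prune
      N28 x:[33/2,41/2] y:[65/3,86/3] z:[16,25] -> miss, prune
    N42 x:[15,24] y:[25,91/3] z:[24,51] -> miss, prune

Summary -> nodes [0, 18, 3, 22, 29, 41, 17, 39, 7, 11, 24, 36, 40, 38, 16, 4, 1, 35, 19, 28, 42]; box-tests=21; leaf-entries=2; first=P15

== RESULT ==
[0, 18, 3, 22, 29, 41, 17, 39, 7, 11, 24, 36, 40, 38, 16, 4, 1, 35, 19, 28, 42]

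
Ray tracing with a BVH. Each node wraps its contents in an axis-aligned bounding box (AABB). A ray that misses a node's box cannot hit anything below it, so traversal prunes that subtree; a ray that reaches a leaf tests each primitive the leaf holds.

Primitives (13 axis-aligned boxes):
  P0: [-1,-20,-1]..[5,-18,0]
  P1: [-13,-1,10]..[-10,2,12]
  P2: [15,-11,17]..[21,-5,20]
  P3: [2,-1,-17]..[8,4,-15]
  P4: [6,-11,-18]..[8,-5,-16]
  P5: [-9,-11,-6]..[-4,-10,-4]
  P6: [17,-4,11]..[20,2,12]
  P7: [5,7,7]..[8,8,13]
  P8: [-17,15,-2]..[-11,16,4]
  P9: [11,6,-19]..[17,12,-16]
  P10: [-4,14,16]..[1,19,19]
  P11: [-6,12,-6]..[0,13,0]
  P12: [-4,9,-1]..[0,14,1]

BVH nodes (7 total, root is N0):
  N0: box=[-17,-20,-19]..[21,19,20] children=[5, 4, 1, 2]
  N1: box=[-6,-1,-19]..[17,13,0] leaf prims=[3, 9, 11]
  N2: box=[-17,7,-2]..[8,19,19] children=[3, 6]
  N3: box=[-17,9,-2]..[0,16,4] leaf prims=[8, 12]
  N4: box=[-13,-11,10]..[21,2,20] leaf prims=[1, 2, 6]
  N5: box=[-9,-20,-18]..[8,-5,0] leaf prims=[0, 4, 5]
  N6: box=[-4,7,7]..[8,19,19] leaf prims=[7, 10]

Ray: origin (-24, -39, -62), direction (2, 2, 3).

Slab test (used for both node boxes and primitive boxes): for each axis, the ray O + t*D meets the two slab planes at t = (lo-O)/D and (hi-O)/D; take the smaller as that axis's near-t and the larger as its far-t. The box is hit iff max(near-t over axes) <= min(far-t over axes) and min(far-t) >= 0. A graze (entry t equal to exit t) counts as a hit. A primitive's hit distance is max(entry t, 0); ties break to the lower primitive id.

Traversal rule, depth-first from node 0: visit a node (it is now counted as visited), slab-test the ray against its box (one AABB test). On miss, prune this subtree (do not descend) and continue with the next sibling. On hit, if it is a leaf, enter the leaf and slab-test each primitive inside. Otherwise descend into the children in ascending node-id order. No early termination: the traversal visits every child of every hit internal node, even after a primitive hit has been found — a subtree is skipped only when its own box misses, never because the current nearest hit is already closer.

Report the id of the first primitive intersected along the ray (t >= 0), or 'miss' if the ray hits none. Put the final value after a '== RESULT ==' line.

Trace the traversal:
N0 x:[7/2,45/2] y:[19/2,29] z:[43/3,82/3] -> hit [43/3,45/2], descend [1, 2, 4, 5]
  N1 x:[9,41/2] y:[19,26] z:[43/3,62/3] -> hit [19,41/2] leaf, test {P3(miss), P9(miss), P11(miss)}
  N2 x:[7/2,16] y:[23,29] z:[20,27] -> miss, prune
  N4 x:[11/2,45/2] y:[14,41/2] z:[24,82/3] -> miss, prune
  N5 x:[15/2,16] y:[19/2,17] z:[44/3,62/3] -> hit [44/3,16] leaf, test {P0(miss), P4@t=15, P5(miss)}

5 AABB tests over nodes [0, 1, 2, 4, 5]; 2 leaves entered; closest P4.

== RESULT ==
4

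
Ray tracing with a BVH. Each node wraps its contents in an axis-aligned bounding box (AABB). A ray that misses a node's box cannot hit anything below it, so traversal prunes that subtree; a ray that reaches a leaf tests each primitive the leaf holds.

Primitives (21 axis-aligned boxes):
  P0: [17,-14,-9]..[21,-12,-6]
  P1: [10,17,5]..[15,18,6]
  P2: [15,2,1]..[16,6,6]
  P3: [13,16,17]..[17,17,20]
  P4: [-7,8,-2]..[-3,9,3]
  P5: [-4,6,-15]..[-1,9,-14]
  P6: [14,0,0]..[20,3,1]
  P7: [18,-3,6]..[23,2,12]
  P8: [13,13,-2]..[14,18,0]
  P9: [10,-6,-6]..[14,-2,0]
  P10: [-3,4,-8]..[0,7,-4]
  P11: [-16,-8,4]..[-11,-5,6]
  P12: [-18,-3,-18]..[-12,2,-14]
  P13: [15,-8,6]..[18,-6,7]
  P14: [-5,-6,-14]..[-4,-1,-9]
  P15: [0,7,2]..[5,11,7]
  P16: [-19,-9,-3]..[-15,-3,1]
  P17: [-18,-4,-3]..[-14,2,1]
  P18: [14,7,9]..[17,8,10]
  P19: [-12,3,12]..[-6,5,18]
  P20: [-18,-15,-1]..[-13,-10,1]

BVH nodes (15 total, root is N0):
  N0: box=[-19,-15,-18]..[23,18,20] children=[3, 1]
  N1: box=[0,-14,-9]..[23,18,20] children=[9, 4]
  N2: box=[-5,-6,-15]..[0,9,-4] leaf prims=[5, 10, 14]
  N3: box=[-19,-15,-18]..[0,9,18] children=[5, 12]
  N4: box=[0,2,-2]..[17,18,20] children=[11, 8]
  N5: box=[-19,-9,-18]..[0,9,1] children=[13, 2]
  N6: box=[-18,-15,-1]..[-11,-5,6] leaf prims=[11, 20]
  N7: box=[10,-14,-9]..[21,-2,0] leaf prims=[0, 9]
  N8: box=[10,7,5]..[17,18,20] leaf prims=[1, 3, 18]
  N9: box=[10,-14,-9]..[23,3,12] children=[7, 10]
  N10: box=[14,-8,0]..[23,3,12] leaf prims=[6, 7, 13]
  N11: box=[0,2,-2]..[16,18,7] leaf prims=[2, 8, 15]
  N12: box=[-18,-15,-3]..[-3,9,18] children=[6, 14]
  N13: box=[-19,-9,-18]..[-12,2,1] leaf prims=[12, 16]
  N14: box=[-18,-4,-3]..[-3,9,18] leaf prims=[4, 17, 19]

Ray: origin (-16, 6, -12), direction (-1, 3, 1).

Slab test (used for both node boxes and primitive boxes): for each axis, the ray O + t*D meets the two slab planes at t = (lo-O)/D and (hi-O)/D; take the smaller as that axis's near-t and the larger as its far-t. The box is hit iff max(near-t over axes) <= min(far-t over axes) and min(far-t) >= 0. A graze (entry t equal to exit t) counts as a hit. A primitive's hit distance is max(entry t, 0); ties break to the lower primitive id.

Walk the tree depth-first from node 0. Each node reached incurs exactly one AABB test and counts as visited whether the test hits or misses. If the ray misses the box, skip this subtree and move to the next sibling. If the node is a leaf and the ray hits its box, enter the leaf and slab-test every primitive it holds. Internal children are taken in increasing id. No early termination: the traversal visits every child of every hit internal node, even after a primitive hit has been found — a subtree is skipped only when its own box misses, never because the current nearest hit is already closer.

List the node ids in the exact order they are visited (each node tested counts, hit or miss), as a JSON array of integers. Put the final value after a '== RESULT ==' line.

Traverse from the root:
N0 x:[-39,3] y:[-7,4] z:[-6,32] -> hit [-6,3], descend [1, 3]
  N1 x:[-39,-16] y:[-20/3,4] z:[3,32] -> miss, prune
  N3 x:[-16,3] y:[-7,1] z:[-6,30] -> hit [-6,1], descend [5, 12]
    N5 x:[-16,3] y:[-5,1] z:[-6,13] -> hit [-5,1], descend [2, 13]
      N2 x:[-16,-11] y:[-4,1] z:[-3,8] -> miss, prune
      N13 x:[-4,3] y:[-5,-4/3] z:[-6,13] -> miss, prune
    N12 x:[-13,2] y:[-7,1] z:[9,30] -> miss, prune

Visited [0, 1, 3, 5, 2, 13, 12]. Tests: 7 box, 0 leaf. Nearest: miss.

== RESULT ==
[0, 1, 3, 5, 2, 13, 12]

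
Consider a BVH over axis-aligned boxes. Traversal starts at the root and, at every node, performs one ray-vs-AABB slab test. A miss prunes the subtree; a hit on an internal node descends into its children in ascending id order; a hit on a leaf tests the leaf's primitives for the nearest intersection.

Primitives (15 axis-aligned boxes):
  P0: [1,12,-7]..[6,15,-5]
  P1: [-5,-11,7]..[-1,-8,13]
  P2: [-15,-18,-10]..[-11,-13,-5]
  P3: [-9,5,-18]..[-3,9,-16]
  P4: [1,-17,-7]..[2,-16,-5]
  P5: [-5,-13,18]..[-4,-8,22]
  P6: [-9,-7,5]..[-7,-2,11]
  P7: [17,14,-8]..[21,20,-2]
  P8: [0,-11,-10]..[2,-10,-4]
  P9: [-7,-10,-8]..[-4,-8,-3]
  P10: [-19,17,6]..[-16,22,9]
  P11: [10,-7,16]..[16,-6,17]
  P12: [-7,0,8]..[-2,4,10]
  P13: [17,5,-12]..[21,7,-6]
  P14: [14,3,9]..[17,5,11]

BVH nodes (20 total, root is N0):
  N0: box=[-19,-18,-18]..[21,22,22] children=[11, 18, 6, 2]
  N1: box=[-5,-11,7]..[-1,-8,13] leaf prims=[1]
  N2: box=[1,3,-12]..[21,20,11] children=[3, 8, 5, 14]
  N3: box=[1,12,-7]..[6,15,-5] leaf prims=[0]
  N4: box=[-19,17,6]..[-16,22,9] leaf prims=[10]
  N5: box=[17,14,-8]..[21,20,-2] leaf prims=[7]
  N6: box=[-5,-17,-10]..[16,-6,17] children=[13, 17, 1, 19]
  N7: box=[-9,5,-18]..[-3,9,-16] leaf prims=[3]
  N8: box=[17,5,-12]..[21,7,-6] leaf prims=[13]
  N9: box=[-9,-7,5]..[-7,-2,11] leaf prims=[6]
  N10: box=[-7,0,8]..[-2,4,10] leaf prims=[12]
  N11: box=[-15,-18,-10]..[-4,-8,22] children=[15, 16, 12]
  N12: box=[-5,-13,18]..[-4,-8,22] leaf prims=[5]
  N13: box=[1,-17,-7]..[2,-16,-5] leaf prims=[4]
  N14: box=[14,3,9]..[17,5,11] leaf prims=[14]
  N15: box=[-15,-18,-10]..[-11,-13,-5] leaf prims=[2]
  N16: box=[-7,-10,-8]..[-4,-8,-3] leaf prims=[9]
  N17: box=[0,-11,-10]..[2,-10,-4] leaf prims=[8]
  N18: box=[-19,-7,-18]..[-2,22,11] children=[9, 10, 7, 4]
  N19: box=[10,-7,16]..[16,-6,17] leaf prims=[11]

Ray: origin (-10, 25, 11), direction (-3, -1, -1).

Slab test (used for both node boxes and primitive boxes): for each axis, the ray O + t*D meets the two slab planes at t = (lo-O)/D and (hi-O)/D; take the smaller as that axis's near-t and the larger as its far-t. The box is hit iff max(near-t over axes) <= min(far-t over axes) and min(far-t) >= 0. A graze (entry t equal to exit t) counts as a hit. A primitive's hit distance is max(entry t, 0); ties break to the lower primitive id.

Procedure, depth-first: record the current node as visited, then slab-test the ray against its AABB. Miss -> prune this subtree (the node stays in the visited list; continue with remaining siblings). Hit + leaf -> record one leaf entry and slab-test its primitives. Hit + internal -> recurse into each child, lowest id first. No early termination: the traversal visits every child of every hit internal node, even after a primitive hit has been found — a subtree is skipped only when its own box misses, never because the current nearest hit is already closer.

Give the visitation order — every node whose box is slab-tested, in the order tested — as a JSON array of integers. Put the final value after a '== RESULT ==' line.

Trace the traversal:
N0 x:[-31/3,3] y:[3,43] z:[-11,29] -> hit [3,3], descend [2, 6, 11, 18]
  N2 x:[-31/3,-11/3] y:[5,22] z:[0,23] -> miss, prune
  N6 x:[-26/3,-5/3] y:[31,42] z:[-6,21] -> miss, prune
  N11 x:[-2,5/3] y:[33,43] z:[-11,21] -> miss, prune
  N18 x:[-8/3,3] y:[3,32] z:[0,29] -> hit [3,3], descend [4, 7, 9, 10]
    N4 x:[2,3] y:[3,8] z:[2,5] -> hit [3,3] leaf, test {P10@t=3}
    N7 x:[-7/3,-1/3] y:[16,20] z:[27,29] -> miss, prune
    N9 x:[-1,-1/3] y:[27,32] z:[0,6] -> miss, prune
    N10 x:[-8/3,-1] y:[21,25] z:[1,3] -> miss, prune

9 AABB tests over nodes [0, 2, 6, 11, 18, 4, 7, 9, 10]; 1 leaf entered; closest P10.

== RESULT ==
[0, 2, 6, 11, 18, 4, 7, 9, 10]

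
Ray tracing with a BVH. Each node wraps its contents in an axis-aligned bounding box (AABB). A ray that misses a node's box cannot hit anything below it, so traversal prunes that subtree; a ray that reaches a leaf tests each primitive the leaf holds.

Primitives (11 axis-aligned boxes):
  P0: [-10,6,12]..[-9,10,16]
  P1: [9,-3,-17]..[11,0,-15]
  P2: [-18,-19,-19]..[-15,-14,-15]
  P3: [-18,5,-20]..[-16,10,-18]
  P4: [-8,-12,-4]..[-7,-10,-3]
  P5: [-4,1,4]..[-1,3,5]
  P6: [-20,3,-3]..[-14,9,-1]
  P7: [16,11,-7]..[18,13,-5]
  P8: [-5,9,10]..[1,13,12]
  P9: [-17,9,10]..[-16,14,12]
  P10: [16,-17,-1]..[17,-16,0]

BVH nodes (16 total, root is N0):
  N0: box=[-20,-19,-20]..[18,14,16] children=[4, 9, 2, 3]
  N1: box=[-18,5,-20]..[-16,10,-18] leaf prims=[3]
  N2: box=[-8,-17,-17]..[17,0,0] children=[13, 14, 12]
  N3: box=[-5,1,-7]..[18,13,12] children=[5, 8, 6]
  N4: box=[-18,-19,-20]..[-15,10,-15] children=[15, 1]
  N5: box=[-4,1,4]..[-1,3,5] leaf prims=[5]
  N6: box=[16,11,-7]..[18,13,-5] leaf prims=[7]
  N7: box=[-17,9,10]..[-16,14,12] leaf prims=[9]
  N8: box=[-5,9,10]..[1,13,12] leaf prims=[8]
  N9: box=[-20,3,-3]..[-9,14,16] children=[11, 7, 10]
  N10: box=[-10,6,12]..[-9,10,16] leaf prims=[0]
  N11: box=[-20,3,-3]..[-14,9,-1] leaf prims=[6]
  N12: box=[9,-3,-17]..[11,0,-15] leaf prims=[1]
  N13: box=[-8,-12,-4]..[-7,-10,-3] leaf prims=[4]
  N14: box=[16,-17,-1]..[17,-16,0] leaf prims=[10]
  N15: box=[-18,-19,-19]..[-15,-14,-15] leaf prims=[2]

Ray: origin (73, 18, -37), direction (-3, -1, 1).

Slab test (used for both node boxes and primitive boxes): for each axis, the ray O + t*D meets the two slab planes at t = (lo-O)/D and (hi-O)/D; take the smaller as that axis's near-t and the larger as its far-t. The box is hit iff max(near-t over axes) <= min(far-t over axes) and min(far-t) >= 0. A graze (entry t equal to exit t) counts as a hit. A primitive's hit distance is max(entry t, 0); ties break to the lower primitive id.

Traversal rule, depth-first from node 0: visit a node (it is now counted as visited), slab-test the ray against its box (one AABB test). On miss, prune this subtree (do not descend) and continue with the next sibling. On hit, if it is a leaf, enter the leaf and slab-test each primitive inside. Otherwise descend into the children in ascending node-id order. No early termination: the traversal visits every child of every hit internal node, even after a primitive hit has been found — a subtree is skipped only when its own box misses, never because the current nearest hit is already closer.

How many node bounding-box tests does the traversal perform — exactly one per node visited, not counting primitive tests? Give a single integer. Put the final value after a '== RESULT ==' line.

Walk:
N0 x:[55/3,31] y:[4,37] z:[17,53] -> hit [55/3,31], descend [2, 3, 4, 9]
  N2 x:[56/3,27] y:[18,35] z:[20,37] -> hit [20,27], descend [12, 13, 14]
    N12 x:[62/3,64/3] y:[18,21] z:[20,22] -> hit [62/3,21] leaf, test {P1@t=62/3}
    N13 x:[80/3,27] y:[28,30] z:[33,34] -> miss, prune
    N14 x:[56/3,19] y:[34,35] z:[36,37] -> miss, prune
  N3 x:[55/3,26] y:[5,17] z:[30,49] -> miss, prune
  N4 x:[88/3,91/3] y:[8,37] z:[17,22] -> miss, prune
  N9 x:[82/3,31] y:[4,15] z:[34,53] -> miss, prune

Summary -> nodes [0, 2, 12, 13, 14, 3, 4, 9]; box-tests=8; leaf-entries=1; first=P1

== RESULT ==
8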